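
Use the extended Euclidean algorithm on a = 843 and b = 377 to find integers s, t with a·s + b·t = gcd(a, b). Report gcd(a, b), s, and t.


Euclidean algorithm on (843, 377) — divide until remainder is 0:
  843 = 2 · 377 + 89
  377 = 4 · 89 + 21
  89 = 4 · 21 + 5
  21 = 4 · 5 + 1
  5 = 5 · 1 + 0
gcd(843, 377) = 1.
Track Bezout coefficients alongside the remainders: start with r₀ = 843 = a·1 + b·0 (s = 1, t = 0) and r₁ = 377 = a·0 + b·1 (s = 0, t = 1); each new remainder r_{k+1} = r_{k-1} − q_k·r_k inherits s_{k+1} = s_{k-1} − q_k·s_k, t_{k+1} = t_{k-1} − q_k·t_k, so r_k = a·s_k + b·t_k at every step:
  q = 2: r = 89, s = 1 − 2·0 = 1, t = 0 − 2·1 = -2  (check: 843·1 + 377·(-2) = 89)
  q = 4: r = 21, s = 0 − 4·1 = -4, t = 1 − 4·(-2) = 9  (check: 843·(-4) + 377·9 = 21)
  q = 4: r = 5, s = 1 − 4·(-4) = 17, t = -2 − 4·9 = -38  (check: 843·17 + 377·(-38) = 5)
  q = 4: r = 1, s = -4 − 4·17 = -72, t = 9 − 4·(-38) = 161  (check: 843·(-72) + 377·161 = 1)
The row with r = 1 (the gcd) gives the Bezout coefficients s = -72, t = 161.
Result: 843 · (-72) + 377 · (161) = 1.

gcd(843, 377) = 1; s = -72, t = 161 (check: 843·(-72) + 377·161 = 1).


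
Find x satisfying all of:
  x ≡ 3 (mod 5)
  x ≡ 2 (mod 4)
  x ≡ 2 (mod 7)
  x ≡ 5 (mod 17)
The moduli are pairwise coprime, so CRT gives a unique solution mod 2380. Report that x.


Product of moduli M = 5 · 4 · 7 · 17 = 2380.
Merge one congruence at a time:
  Start: x ≡ 3 (mod 5).
  Combine with x ≡ 2 (mod 4); new modulus lcm = 20.
    Write x = 3 + 5·t and substitute into x ≡ 2 (mod 4): 5·t ≡ 2 − 3 = -1 (mod 4).
    Reduce coefficients mod 4: 1·t ≡ 3 (mod 4).
    So t ≡ 3 (mod 4).
    Then x = 3 + 5·3 = 18, valid modulo lcm(5, 4) = 20: x ≡ 18 (mod 20).
  Combine with x ≡ 2 (mod 7); new modulus lcm = 140.
    Write x = 18 + 20·t and substitute into x ≡ 2 (mod 7): 20·t ≡ 2 − 18 = -16 (mod 7).
    Reduce coefficients mod 7: 6·t ≡ 5 (mod 7).
    The inverse of 6 mod 7 is 6 (since 6·6 = 36 = 5·7 + 1), so t ≡ 6·5 = 30 ≡ 2 (mod 7).
    Then x = 18 + 20·2 = 58, valid modulo lcm(20, 7) = 140: x ≡ 58 (mod 140).
  Combine with x ≡ 5 (mod 17); new modulus lcm = 2380.
    Write x = 58 + 140·t and substitute into x ≡ 5 (mod 17): 140·t ≡ 5 − 58 = -53 (mod 17).
    Reduce coefficients mod 17: 4·t ≡ 15 (mod 17).
    The inverse of 4 mod 17 is 13 (since 4·13 = 52 = 3·17 + 1), so t ≡ 13·15 = 195 ≡ 8 (mod 17).
    Then x = 58 + 140·8 = 1178, valid modulo lcm(140, 17) = 2380: x ≡ 1178 (mod 2380).
Verify against each original: 1178 mod 5 = 3, 1178 mod 4 = 2, 1178 mod 7 = 2, 1178 mod 17 = 5.

x ≡ 1178 (mod 2380).


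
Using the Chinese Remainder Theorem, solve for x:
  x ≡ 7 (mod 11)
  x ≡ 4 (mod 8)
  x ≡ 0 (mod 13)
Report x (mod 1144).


Moduli 11, 8, 13 are pairwise coprime; by CRT there is a unique solution modulo M = 11 · 8 · 13 = 1144.
Solve pairwise, accumulating the modulus:
  Start with x ≡ 7 (mod 11).
  Combine with x ≡ 4 (mod 8): since gcd(11, 8) = 1, we get a unique residue mod 88.
    Write x = 7 + 11·t and substitute into x ≡ 4 (mod 8): 11·t ≡ 4 − 7 = -3 (mod 8).
    Reduce coefficients mod 8: 3·t ≡ 5 (mod 8).
    The inverse of 3 mod 8 is 3 (since 3·3 = 9 = 1·8 + 1), so t ≡ 3·5 = 15 ≡ 7 (mod 8).
    Then x = 7 + 11·7 = 84, valid modulo lcm(11, 8) = 88: x ≡ 84 (mod 88).
  Combine with x ≡ 0 (mod 13): since gcd(88, 13) = 1, we get a unique residue mod 1144.
    Write x = 84 + 88·t and substitute into x ≡ 0 (mod 13): 88·t ≡ 0 − 84 = -84 (mod 13).
    Reduce coefficients mod 13: 10·t ≡ 7 (mod 13).
    The inverse of 10 mod 13 is 4 (since 10·4 = 40 = 3·13 + 1), so t ≡ 4·7 = 28 ≡ 2 (mod 13).
    Then x = 84 + 88·2 = 260, valid modulo lcm(88, 13) = 1144: x ≡ 260 (mod 1144).
Verify: 260 mod 11 = 7 ✓, 260 mod 8 = 4 ✓, 260 mod 13 = 0 ✓.

x ≡ 260 (mod 1144).


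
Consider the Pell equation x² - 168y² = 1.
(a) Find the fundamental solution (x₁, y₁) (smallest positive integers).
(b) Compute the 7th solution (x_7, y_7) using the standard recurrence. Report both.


Step 1: Find the fundamental solution (x₁, y₁) of x² - 168y² = 1.
  Expand √168 as a continued fraction. a₀ = ⌊√168⌋ = 12; iterate m_{k+1} = d_k·a_k − m_k, d_{k+1} = (168 − m_{k+1}²)/d_k, a_{k+1} = ⌊(a₀ + m_{k+1})/d_{k+1}⌋ (starting m₀ = 0, d₀ = 1), with convergents p_k = a_k·p_{k-1} + p_{k-2}, q_k = a_k·q_{k-1} + q_{k-2} (p₋₁ = 1, q₋₁ = 0):
  k = 0: a₀ = 12; p₀/q₀ = 12/1; p₀² − 168·q₀² = 144 − 168 = -24.
  k = 1: m = 12, d = 24, a = ⌊(12 + 12)/24⌋ = 1; p/q = (1·12 + 1)/(1·1 + 0) = 13/1; p² − 168·q² = 169 − 168 = 1.
  The first convergent with p² − 168·q² = 1 gives the fundamental solution (x₁, y₁) = (13, 1).
Step 2: Apply the recurrence (x_{n+1}, y_{n+1}) = (x₁x_n + 168y₁y_n, x₁y_n + y₁x_n) repeatedly.
  From (x_1, y_1) = (13, 1): x_2 = 13·13 + 168·1·1 = 337; y_2 = 13·1 + 1·13 = 26.
  From (x_2, y_2) = (337, 26): x_3 = 13·337 + 168·1·26 = 8749; y_3 = 13·26 + 1·337 = 675.
  From (x_3, y_3) = (8749, 675): x_4 = 13·8749 + 168·1·675 = 227137; y_4 = 13·675 + 1·8749 = 17524.
  From (x_4, y_4) = (227137, 17524): x_5 = 13·227137 + 168·1·17524 = 5896813; y_5 = 13·17524 + 1·227137 = 454949.
  From (x_5, y_5) = (5896813, 454949): x_6 = 13·5896813 + 168·1·454949 = 153090001; y_6 = 13·454949 + 1·5896813 = 11811150.
  From (x_6, y_6) = (153090001, 11811150): x_7 = 13·153090001 + 168·1·11811150 = 3974443213; y_7 = 13·11811150 + 1·153090001 = 306634951.
Step 3: Verify x_7² - 168·y_7² = 15796198853361763369 - 15796198853361763368 = 1 (should be 1). ✓

(x_1, y_1) = (13, 1); (x_7, y_7) = (3974443213, 306634951).


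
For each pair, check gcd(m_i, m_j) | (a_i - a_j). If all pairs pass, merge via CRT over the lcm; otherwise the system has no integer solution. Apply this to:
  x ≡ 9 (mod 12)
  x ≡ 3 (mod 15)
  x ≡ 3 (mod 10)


Moduli 12, 15, 10 are not pairwise coprime, so CRT works modulo lcm(m_i) when all pairwise compatibility conditions hold.
Pairwise compatibility: gcd(m_i, m_j) must divide a_i - a_j for every pair.
Merge one congruence at a time:
  Start: x ≡ 9 (mod 12).
  Combine with x ≡ 3 (mod 15): gcd(12, 15) = 3; 3 - 9 = -6, which IS divisible by 3, so compatible.
    Write x = 9 + 12·t and substitute into x ≡ 3 (mod 15): 12·t ≡ 3 − 9 = -6 (mod 15).
    Divide the congruence (and modulus) by g = 3: 4·t ≡ -2 (mod 5).
    Reduce coefficients mod 5: 4·t ≡ 3 (mod 5).
    The inverse of 4 mod 5 is 4 (since 4·4 = 16 = 3·5 + 1), so t ≡ 4·3 = 12 ≡ 2 (mod 5).
    Then x = 9 + 12·2 = 33, valid modulo lcm(12, 15) = 60: x ≡ 33 (mod 60).
  Combine with x ≡ 3 (mod 10): gcd(60, 10) = 10; 3 - 33 = -30, which IS divisible by 10, so compatible.
    Write x = 33 + 60·t and substitute into x ≡ 3 (mod 10): 60·t ≡ 3 − 33 = -30 (mod 10).
    Divide the congruence (and modulus) by g = 10: 6·t ≡ -3 (mod 1).
    Modulo 1 every t works; take t = 0.
    Then x = 33 + 60·0 = 33, valid modulo lcm(60, 10) = 60: x ≡ 33 (mod 60).
Verify: 33 mod 12 = 9, 33 mod 15 = 3, 33 mod 10 = 3.

x ≡ 33 (mod 60).


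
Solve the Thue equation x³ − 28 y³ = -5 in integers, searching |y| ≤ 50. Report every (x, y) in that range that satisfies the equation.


The equation is x³ - 28y³ = -5. For fixed y, x³ = 28·y³ − 5, so a solution requires the RHS to be a perfect cube.
Strategy: iterate y from -50 to 50, compute RHS = 28·y³ − 5, and check whether it is a (positive or negative) perfect cube.
Check small values of y:
  y = 0: RHS = -5 is not a perfect cube.
  y = 1: RHS = 23 is not a perfect cube.
  y = -1: RHS = -33 is not a perfect cube.
  y = 2: RHS = 219 is not a perfect cube.
  y = -2: RHS = -229 is not a perfect cube.
  y = 3: RHS = 751 is not a perfect cube.
  y = -3: RHS = -761 is not a perfect cube.
Continuing the search up to |y| = 50 finds no solutions either.
No (x, y) in the scanned range satisfies the equation.

No integer solutions with |y| ≤ 50.


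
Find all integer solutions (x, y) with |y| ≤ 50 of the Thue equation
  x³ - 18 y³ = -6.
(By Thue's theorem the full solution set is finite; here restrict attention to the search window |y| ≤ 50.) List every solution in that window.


The equation is x³ - 18y³ = -6. For fixed y, x³ = 18·y³ − 6, so a solution requires the RHS to be a perfect cube.
Strategy: iterate y from -50 to 50, compute RHS = 18·y³ − 6, and check whether it is a (positive or negative) perfect cube.
Check small values of y:
  y = 0: RHS = -6 is not a perfect cube.
  y = 1: RHS = 12 is not a perfect cube.
  y = -1: RHS = -24 is not a perfect cube.
  y = 2: RHS = 138 is not a perfect cube.
  y = -2: RHS = -150 is not a perfect cube.
  y = 3: RHS = 480 is not a perfect cube.
  y = -3: RHS = -492 is not a perfect cube.
Continuing the search up to |y| = 50 finds no solutions either.
No (x, y) in the scanned range satisfies the equation.

No integer solutions with |y| ≤ 50.


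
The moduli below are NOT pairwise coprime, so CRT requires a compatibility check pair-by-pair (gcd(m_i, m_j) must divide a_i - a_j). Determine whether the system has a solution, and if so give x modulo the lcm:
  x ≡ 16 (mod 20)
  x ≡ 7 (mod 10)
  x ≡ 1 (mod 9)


Moduli 20, 10, 9 are not pairwise coprime, so CRT works modulo lcm(m_i) when all pairwise compatibility conditions hold.
Pairwise compatibility: gcd(m_i, m_j) must divide a_i - a_j for every pair.
Merge one congruence at a time:
  Start: x ≡ 16 (mod 20).
  Combine with x ≡ 7 (mod 10): gcd(20, 10) = 10, and 7 - 16 = -9 is NOT divisible by 10.
    ⇒ system is inconsistent (no integer solution).

No solution (the system is inconsistent).


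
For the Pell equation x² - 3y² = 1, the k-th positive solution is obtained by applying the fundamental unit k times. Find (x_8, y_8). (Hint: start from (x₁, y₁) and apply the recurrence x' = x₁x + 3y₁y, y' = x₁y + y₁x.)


Step 1: Find the fundamental solution (x₁, y₁) of x² - 3y² = 1.
  Expand √3 as a continued fraction. a₀ = ⌊√3⌋ = 1; iterate m_{k+1} = d_k·a_k − m_k, d_{k+1} = (3 − m_{k+1}²)/d_k, a_{k+1} = ⌊(a₀ + m_{k+1})/d_{k+1}⌋ (starting m₀ = 0, d₀ = 1), with convergents p_k = a_k·p_{k-1} + p_{k-2}, q_k = a_k·q_{k-1} + q_{k-2} (p₋₁ = 1, q₋₁ = 0):
  k = 0: a₀ = 1; p₀/q₀ = 1/1; p₀² − 3·q₀² = 1 − 3 = -2.
  k = 1: m = 1, d = 2, a = ⌊(1 + 1)/2⌋ = 1; p/q = (1·1 + 1)/(1·1 + 0) = 2/1; p² − 3·q² = 4 − 3 = 1.
  The first convergent with p² − 3·q² = 1 gives the fundamental solution (x₁, y₁) = (2, 1).
Step 2: Apply the recurrence (x_{n+1}, y_{n+1}) = (x₁x_n + 3y₁y_n, x₁y_n + y₁x_n) repeatedly.
  From (x_1, y_1) = (2, 1): x_2 = 2·2 + 3·1·1 = 7; y_2 = 2·1 + 1·2 = 4.
  From (x_2, y_2) = (7, 4): x_3 = 2·7 + 3·1·4 = 26; y_3 = 2·4 + 1·7 = 15.
  From (x_3, y_3) = (26, 15): x_4 = 2·26 + 3·1·15 = 97; y_4 = 2·15 + 1·26 = 56.
  From (x_4, y_4) = (97, 56): x_5 = 2·97 + 3·1·56 = 362; y_5 = 2·56 + 1·97 = 209.
  From (x_5, y_5) = (362, 209): x_6 = 2·362 + 3·1·209 = 1351; y_6 = 2·209 + 1·362 = 780.
  From (x_6, y_6) = (1351, 780): x_7 = 2·1351 + 3·1·780 = 5042; y_7 = 2·780 + 1·1351 = 2911.
  From (x_7, y_7) = (5042, 2911): x_8 = 2·5042 + 3·1·2911 = 18817; y_8 = 2·2911 + 1·5042 = 10864.
Step 3: Verify x_8² - 3·y_8² = 354079489 - 354079488 = 1 (should be 1). ✓

(x_1, y_1) = (2, 1); (x_8, y_8) = (18817, 10864).


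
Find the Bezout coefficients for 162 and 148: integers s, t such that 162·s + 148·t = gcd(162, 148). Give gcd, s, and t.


Euclidean algorithm on (162, 148) — divide until remainder is 0:
  162 = 1 · 148 + 14
  148 = 10 · 14 + 8
  14 = 1 · 8 + 6
  8 = 1 · 6 + 2
  6 = 3 · 2 + 0
gcd(162, 148) = 2.
Track Bezout coefficients alongside the remainders: start with r₀ = 162 = a·1 + b·0 (s = 1, t = 0) and r₁ = 148 = a·0 + b·1 (s = 0, t = 1); each new remainder r_{k+1} = r_{k-1} − q_k·r_k inherits s_{k+1} = s_{k-1} − q_k·s_k, t_{k+1} = t_{k-1} − q_k·t_k, so r_k = a·s_k + b·t_k at every step:
  q = 1: r = 14, s = 1 − 1·0 = 1, t = 0 − 1·1 = -1  (check: 162·1 + 148·(-1) = 14)
  q = 10: r = 8, s = 0 − 10·1 = -10, t = 1 − 10·(-1) = 11  (check: 162·(-10) + 148·11 = 8)
  q = 1: r = 6, s = 1 − 1·(-10) = 11, t = -1 − 1·11 = -12  (check: 162·11 + 148·(-12) = 6)
  q = 1: r = 2, s = -10 − 1·11 = -21, t = 11 − 1·(-12) = 23  (check: 162·(-21) + 148·23 = 2)
The row with r = 2 (the gcd) gives the Bezout coefficients s = -21, t = 23.
Result: 162 · (-21) + 148 · (23) = 2.

gcd(162, 148) = 2; s = -21, t = 23 (check: 162·(-21) + 148·23 = 2).


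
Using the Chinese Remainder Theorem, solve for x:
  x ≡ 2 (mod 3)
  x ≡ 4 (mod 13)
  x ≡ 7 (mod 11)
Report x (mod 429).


Moduli 3, 13, 11 are pairwise coprime; by CRT there is a unique solution modulo M = 3 · 13 · 11 = 429.
Solve pairwise, accumulating the modulus:
  Start with x ≡ 2 (mod 3).
  Combine with x ≡ 4 (mod 13): since gcd(3, 13) = 1, we get a unique residue mod 39.
    Write x = 2 + 3·t and substitute into x ≡ 4 (mod 13): 3·t ≡ 4 − 2 = 2 (mod 13).
    The inverse of 3 mod 13 is 9 (since 3·9 = 27 = 2·13 + 1), so t ≡ 9·2 = 18 ≡ 5 (mod 13).
    Then x = 2 + 3·5 = 17, valid modulo lcm(3, 13) = 39: x ≡ 17 (mod 39).
  Combine with x ≡ 7 (mod 11): since gcd(39, 11) = 1, we get a unique residue mod 429.
    Write x = 17 + 39·t and substitute into x ≡ 7 (mod 11): 39·t ≡ 7 − 17 = -10 (mod 11).
    Reduce coefficients mod 11: 6·t ≡ 1 (mod 11).
    The inverse of 6 mod 11 is 2 (since 6·2 = 12 = 1·11 + 1), so t ≡ 2·1 = 2 ≡ 2 (mod 11).
    Then x = 17 + 39·2 = 95, valid modulo lcm(39, 11) = 429: x ≡ 95 (mod 429).
Verify: 95 mod 3 = 2 ✓, 95 mod 13 = 4 ✓, 95 mod 11 = 7 ✓.

x ≡ 95 (mod 429).


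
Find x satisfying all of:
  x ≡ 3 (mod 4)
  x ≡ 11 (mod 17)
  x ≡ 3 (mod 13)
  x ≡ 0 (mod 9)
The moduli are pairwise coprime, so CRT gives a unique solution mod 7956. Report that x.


Product of moduli M = 4 · 17 · 13 · 9 = 7956.
Merge one congruence at a time:
  Start: x ≡ 3 (mod 4).
  Combine with x ≡ 11 (mod 17); new modulus lcm = 68.
    Write x = 3 + 4·t and substitute into x ≡ 11 (mod 17): 4·t ≡ 11 − 3 = 8 (mod 17).
    The inverse of 4 mod 17 is 13 (since 4·13 = 52 = 3·17 + 1), so t ≡ 13·8 = 104 ≡ 2 (mod 17).
    Then x = 3 + 4·2 = 11, valid modulo lcm(4, 17) = 68: x ≡ 11 (mod 68).
  Combine with x ≡ 3 (mod 13); new modulus lcm = 884.
    Write x = 11 + 68·t and substitute into x ≡ 3 (mod 13): 68·t ≡ 3 − 11 = -8 (mod 13).
    Reduce coefficients mod 13: 3·t ≡ 5 (mod 13).
    The inverse of 3 mod 13 is 9 (since 3·9 = 27 = 2·13 + 1), so t ≡ 9·5 = 45 ≡ 6 (mod 13).
    Then x = 11 + 68·6 = 419, valid modulo lcm(68, 13) = 884: x ≡ 419 (mod 884).
  Combine with x ≡ 0 (mod 9); new modulus lcm = 7956.
    Write x = 419 + 884·t and substitute into x ≡ 0 (mod 9): 884·t ≡ 0 − 419 = -419 (mod 9).
    Reduce coefficients mod 9: 2·t ≡ 4 (mod 9).
    The inverse of 2 mod 9 is 5 (since 2·5 = 10 = 1·9 + 1), so t ≡ 5·4 = 20 ≡ 2 (mod 9).
    Then x = 419 + 884·2 = 2187, valid modulo lcm(884, 9) = 7956: x ≡ 2187 (mod 7956).
Verify against each original: 2187 mod 4 = 3, 2187 mod 17 = 11, 2187 mod 13 = 3, 2187 mod 9 = 0.

x ≡ 2187 (mod 7956).


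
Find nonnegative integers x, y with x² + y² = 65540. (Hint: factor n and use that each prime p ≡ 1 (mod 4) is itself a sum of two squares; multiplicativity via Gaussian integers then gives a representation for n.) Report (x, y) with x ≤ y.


Step 1: Factor n = 65540 = 2^2 · 5 · 29 · 113.
Step 2: Check the mod-4 condition on each prime factor: 2 = 2 (special); 5 ≡ 1 (mod 4), exponent 1; 29 ≡ 1 (mod 4), exponent 1; 113 ≡ 1 (mod 4), exponent 1.
All primes ≡ 3 (mod 4) appear to even exponent (or don't appear), so by the two-squares theorem n IS expressible as a sum of two squares.
Step 3: Build a representation. Group n = k² · m with k = 2 and m = 5 · 29 · 113 = 16385 (a product of primes ≡ 1 (mod 4)); a representation of m scales to one of n via (k·x)² + (k·y)² = k²(x² + y²). Each prime p ≡ 1 (mod 4) is itself a sum of two squares; find a² by testing p − a² for a perfect square:
  5: 5 − 1² = 4 = 2² ⇒ 5 = 1² + 2².
  29: 29 − 1² = 28, 29 − 2² = 25 = 5² ⇒ 29 = 2² + 5².
  113: 113 − 1² = 112, 113 − 2² = 109, 113 − 3² = 104, 113 − 4² = 97, 113 − 5² = 88, 113 − 6² = 77, 113 − 7² = 64 = 8² ⇒ 113 = 7² + 8².
  Combine using the Brahmagupta–Fibonacci identity (a² + b²)(c² + d²) = (ac − bd)² + (ad + bc)² = (ac + bd)² + (ad − bc)²:
  5 · 29 = 145: from (1² + 2²)(2² + 5²), take (1·2 − 2·5, 1·5 + 2·2) = (2 − 10, 5 + 4) = (-8, 9); dropping signs (only squares matter) gives (8, 9); check 8² + 9² = 64 + 81 = 145 ✓.
  145 · 113 = 16385: from (8² + 9²)(7² + 8²), take (8·7 − 9·8, 8·8 + 9·7) = (56 − 72, 64 + 63) = (-16, 127); dropping signs (only squares matter) gives (16, 127); check 16² + 127² = 256 + 16129 = 16385 ✓.
  Scale by k = 2: (2·16, 2·127) = (32, 254).
Step 4: Order so x ≤ y and verify: 32² + 254² = 1024 + 64516 = 65540 = n. ✓

n = 65540 = 32² + 254² (one valid representation with x ≤ y).


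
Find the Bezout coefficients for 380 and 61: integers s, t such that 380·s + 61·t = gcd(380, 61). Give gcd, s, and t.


Euclidean algorithm on (380, 61) — divide until remainder is 0:
  380 = 6 · 61 + 14
  61 = 4 · 14 + 5
  14 = 2 · 5 + 4
  5 = 1 · 4 + 1
  4 = 4 · 1 + 0
gcd(380, 61) = 1.
Track Bezout coefficients alongside the remainders: start with r₀ = 380 = a·1 + b·0 (s = 1, t = 0) and r₁ = 61 = a·0 + b·1 (s = 0, t = 1); each new remainder r_{k+1} = r_{k-1} − q_k·r_k inherits s_{k+1} = s_{k-1} − q_k·s_k, t_{k+1} = t_{k-1} − q_k·t_k, so r_k = a·s_k + b·t_k at every step:
  q = 6: r = 14, s = 1 − 6·0 = 1, t = 0 − 6·1 = -6  (check: 380·1 + 61·(-6) = 14)
  q = 4: r = 5, s = 0 − 4·1 = -4, t = 1 − 4·(-6) = 25  (check: 380·(-4) + 61·25 = 5)
  q = 2: r = 4, s = 1 − 2·(-4) = 9, t = -6 − 2·25 = -56  (check: 380·9 + 61·(-56) = 4)
  q = 1: r = 1, s = -4 − 1·9 = -13, t = 25 − 1·(-56) = 81  (check: 380·(-13) + 61·81 = 1)
The row with r = 1 (the gcd) gives the Bezout coefficients s = -13, t = 81.
Result: 380 · (-13) + 61 · (81) = 1.

gcd(380, 61) = 1; s = -13, t = 81 (check: 380·(-13) + 61·81 = 1).


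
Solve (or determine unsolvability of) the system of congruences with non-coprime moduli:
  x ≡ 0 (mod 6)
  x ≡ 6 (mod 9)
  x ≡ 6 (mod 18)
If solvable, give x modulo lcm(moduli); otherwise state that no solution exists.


Moduli 6, 9, 18 are not pairwise coprime, so CRT works modulo lcm(m_i) when all pairwise compatibility conditions hold.
Pairwise compatibility: gcd(m_i, m_j) must divide a_i - a_j for every pair.
Merge one congruence at a time:
  Start: x ≡ 0 (mod 6).
  Combine with x ≡ 6 (mod 9): gcd(6, 9) = 3; 6 - 0 = 6, which IS divisible by 3, so compatible.
    Write x = 0 + 6·t and substitute into x ≡ 6 (mod 9): 6·t ≡ 6 − 0 = 6 (mod 9).
    Divide the congruence (and modulus) by g = 3: 2·t ≡ 2 (mod 3).
    The inverse of 2 mod 3 is 2 (since 2·2 = 4 = 1·3 + 1), so t ≡ 2·2 = 4 ≡ 1 (mod 3).
    Then x = 0 + 6·1 = 6, valid modulo lcm(6, 9) = 18: x ≡ 6 (mod 18).
  Combine with x ≡ 6 (mod 18): gcd(18, 18) = 18; 6 - 6 = 0, which IS divisible by 18, so compatible.
    Write x = 6 + 18·t and substitute into x ≡ 6 (mod 18): 18·t ≡ 6 − 6 = 0 (mod 18).
    Divide the congruence (and modulus) by g = 18: 1·t ≡ 0 (mod 1).
    Modulo 1 every t works; take t = 0.
    Then x = 6 + 18·0 = 6, valid modulo lcm(18, 18) = 18: x ≡ 6 (mod 18).
Verify: 6 mod 6 = 0, 6 mod 9 = 6, 6 mod 18 = 6.

x ≡ 6 (mod 18).


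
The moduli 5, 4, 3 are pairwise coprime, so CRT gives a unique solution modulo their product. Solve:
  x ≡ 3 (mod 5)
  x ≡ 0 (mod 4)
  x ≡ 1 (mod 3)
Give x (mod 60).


Moduli 5, 4, 3 are pairwise coprime; by CRT there is a unique solution modulo M = 5 · 4 · 3 = 60.
Solve pairwise, accumulating the modulus:
  Start with x ≡ 3 (mod 5).
  Combine with x ≡ 0 (mod 4): since gcd(5, 4) = 1, we get a unique residue mod 20.
    Write x = 3 + 5·t and substitute into x ≡ 0 (mod 4): 5·t ≡ 0 − 3 = -3 (mod 4).
    Reduce coefficients mod 4: 1·t ≡ 1 (mod 4).
    So t ≡ 1 (mod 4).
    Then x = 3 + 5·1 = 8, valid modulo lcm(5, 4) = 20: x ≡ 8 (mod 20).
  Combine with x ≡ 1 (mod 3): since gcd(20, 3) = 1, we get a unique residue mod 60.
    Write x = 8 + 20·t and substitute into x ≡ 1 (mod 3): 20·t ≡ 1 − 8 = -7 (mod 3).
    Reduce coefficients mod 3: 2·t ≡ 2 (mod 3).
    The inverse of 2 mod 3 is 2 (since 2·2 = 4 = 1·3 + 1), so t ≡ 2·2 = 4 ≡ 1 (mod 3).
    Then x = 8 + 20·1 = 28, valid modulo lcm(20, 3) = 60: x ≡ 28 (mod 60).
Verify: 28 mod 5 = 3 ✓, 28 mod 4 = 0 ✓, 28 mod 3 = 1 ✓.

x ≡ 28 (mod 60).


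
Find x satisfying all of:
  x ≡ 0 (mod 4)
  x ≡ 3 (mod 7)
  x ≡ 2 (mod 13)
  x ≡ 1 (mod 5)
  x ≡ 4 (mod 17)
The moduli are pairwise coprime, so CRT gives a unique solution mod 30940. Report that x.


Product of moduli M = 4 · 7 · 13 · 5 · 17 = 30940.
Merge one congruence at a time:
  Start: x ≡ 0 (mod 4).
  Combine with x ≡ 3 (mod 7); new modulus lcm = 28.
    Write x = 0 + 4·t and substitute into x ≡ 3 (mod 7): 4·t ≡ 3 − 0 = 3 (mod 7).
    The inverse of 4 mod 7 is 2 (since 4·2 = 8 = 1·7 + 1), so t ≡ 2·3 = 6 ≡ 6 (mod 7).
    Then x = 0 + 4·6 = 24, valid modulo lcm(4, 7) = 28: x ≡ 24 (mod 28).
  Combine with x ≡ 2 (mod 13); new modulus lcm = 364.
    Write x = 24 + 28·t and substitute into x ≡ 2 (mod 13): 28·t ≡ 2 − 24 = -22 (mod 13).
    Reduce coefficients mod 13: 2·t ≡ 4 (mod 13).
    The inverse of 2 mod 13 is 7 (since 2·7 = 14 = 1·13 + 1), so t ≡ 7·4 = 28 ≡ 2 (mod 13).
    Then x = 24 + 28·2 = 80, valid modulo lcm(28, 13) = 364: x ≡ 80 (mod 364).
  Combine with x ≡ 1 (mod 5); new modulus lcm = 1820.
    Write x = 80 + 364·t and substitute into x ≡ 1 (mod 5): 364·t ≡ 1 − 80 = -79 (mod 5).
    Reduce coefficients mod 5: 4·t ≡ 1 (mod 5).
    The inverse of 4 mod 5 is 4 (since 4·4 = 16 = 3·5 + 1), so t ≡ 4·1 = 4 ≡ 4 (mod 5).
    Then x = 80 + 364·4 = 1536, valid modulo lcm(364, 5) = 1820: x ≡ 1536 (mod 1820).
  Combine with x ≡ 4 (mod 17); new modulus lcm = 30940.
    Write x = 1536 + 1820·t and substitute into x ≡ 4 (mod 17): 1820·t ≡ 4 − 1536 = -1532 (mod 17).
    Reduce coefficients mod 17: 1·t ≡ 15 (mod 17).
    So t ≡ 15 (mod 17).
    Then x = 1536 + 1820·15 = 28836, valid modulo lcm(1820, 17) = 30940: x ≡ 28836 (mod 30940).
Verify against each original: 28836 mod 4 = 0, 28836 mod 7 = 3, 28836 mod 13 = 2, 28836 mod 5 = 1, 28836 mod 17 = 4.

x ≡ 28836 (mod 30940).


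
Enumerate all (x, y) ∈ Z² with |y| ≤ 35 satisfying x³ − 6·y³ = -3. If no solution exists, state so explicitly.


The equation is x³ - 6y³ = -3. For fixed y, x³ = 6·y³ − 3, so a solution requires the RHS to be a perfect cube.
Strategy: iterate y from -35 to 35, compute RHS = 6·y³ − 3, and check whether it is a (positive or negative) perfect cube.
Check small values of y:
  y = 0: RHS = -3 is not a perfect cube.
  y = 1: RHS = 3 is not a perfect cube.
  y = -1: RHS = -9 is not a perfect cube.
  y = 2: RHS = 45 is not a perfect cube.
  y = -2: RHS = -51 is not a perfect cube.
  y = 3: RHS = 159 is not a perfect cube.
  y = -3: RHS = -165 is not a perfect cube.
Continuing the search up to |y| = 35 finds no solutions either.
No (x, y) in the scanned range satisfies the equation.

No integer solutions with |y| ≤ 35.


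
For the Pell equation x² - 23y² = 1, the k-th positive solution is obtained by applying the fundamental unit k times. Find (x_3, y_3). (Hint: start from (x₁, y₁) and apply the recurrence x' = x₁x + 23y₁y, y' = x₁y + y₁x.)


Step 1: Find the fundamental solution (x₁, y₁) of x² - 23y² = 1.
  Expand √23 as a continued fraction. a₀ = ⌊√23⌋ = 4; iterate m_{k+1} = d_k·a_k − m_k, d_{k+1} = (23 − m_{k+1}²)/d_k, a_{k+1} = ⌊(a₀ + m_{k+1})/d_{k+1}⌋ (starting m₀ = 0, d₀ = 1), with convergents p_k = a_k·p_{k-1} + p_{k-2}, q_k = a_k·q_{k-1} + q_{k-2} (p₋₁ = 1, q₋₁ = 0):
  k = 0: a₀ = 4; p₀/q₀ = 4/1; p₀² − 23·q₀² = 16 − 23 = -7.
  k = 1: m = 4, d = 7, a = ⌊(4 + 4)/7⌋ = 1; p/q = (1·4 + 1)/(1·1 + 0) = 5/1; p² − 23·q² = 25 − 23 = 2.
  k = 2: m = 3, d = 2, a = ⌊(4 + 3)/2⌋ = 3; p/q = (3·5 + 4)/(3·1 + 1) = 19/4; p² − 23·q² = 361 − 368 = -7.
  k = 3: m = 3, d = 7, a = ⌊(4 + 3)/7⌋ = 1; p/q = (1·19 + 5)/(1·4 + 1) = 24/5; p² − 23·q² = 576 − 575 = 1.
  The first convergent with p² − 23·q² = 1 gives the fundamental solution (x₁, y₁) = (24, 5).
Step 2: Apply the recurrence (x_{n+1}, y_{n+1}) = (x₁x_n + 23y₁y_n, x₁y_n + y₁x_n) repeatedly.
  From (x_1, y_1) = (24, 5): x_2 = 24·24 + 23·5·5 = 1151; y_2 = 24·5 + 5·24 = 240.
  From (x_2, y_2) = (1151, 240): x_3 = 24·1151 + 23·5·240 = 55224; y_3 = 24·240 + 5·1151 = 11515.
Step 3: Verify x_3² - 23·y_3² = 3049690176 - 3049690175 = 1 (should be 1). ✓

(x_1, y_1) = (24, 5); (x_3, y_3) = (55224, 11515).


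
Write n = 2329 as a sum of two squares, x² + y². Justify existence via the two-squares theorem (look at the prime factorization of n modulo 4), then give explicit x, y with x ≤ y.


Step 1: Factor n = 2329 = 17 · 137.
Step 2: Check the mod-4 condition on each prime factor: 17 ≡ 1 (mod 4), exponent 1; 137 ≡ 1 (mod 4), exponent 1.
All primes ≡ 3 (mod 4) appear to even exponent (or don't appear), so by the two-squares theorem n IS expressible as a sum of two squares.
Step 3: Build a representation. Here n = 17 · 137 is a product of primes ≡ 1 (mod 4). Each prime p ≡ 1 (mod 4) is itself a sum of two squares; find a² by testing p − a² for a perfect square:
  17: 17 − 1² = 16 = 4² ⇒ 17 = 1² + 4².
  137: 137 − 1² = 136, 137 − 2² = 133, 137 − 3² = 128, 137 − 4² = 121 = 11² ⇒ 137 = 4² + 11².
  Combine using the Brahmagupta–Fibonacci identity (a² + b²)(c² + d²) = (ac − bd)² + (ad + bc)² = (ac + bd)² + (ad − bc)²:
  17 · 137 = 2329: from (1² + 4²)(4² + 11²), take (1·4 − 4·11, 1·11 + 4·4) = (4 − 44, 11 + 16) = (-40, 27); dropping signs (only squares matter) gives (40, 27); check 40² + 27² = 1600 + 729 = 2329 ✓.
Step 4: Order so x ≤ y and verify: 27² + 40² = 729 + 1600 = 2329 = n. ✓

n = 2329 = 27² + 40² (one valid representation with x ≤ y).


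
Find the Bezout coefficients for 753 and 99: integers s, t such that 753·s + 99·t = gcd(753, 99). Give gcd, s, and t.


Euclidean algorithm on (753, 99) — divide until remainder is 0:
  753 = 7 · 99 + 60
  99 = 1 · 60 + 39
  60 = 1 · 39 + 21
  39 = 1 · 21 + 18
  21 = 1 · 18 + 3
  18 = 6 · 3 + 0
gcd(753, 99) = 3.
Track Bezout coefficients alongside the remainders: start with r₀ = 753 = a·1 + b·0 (s = 1, t = 0) and r₁ = 99 = a·0 + b·1 (s = 0, t = 1); each new remainder r_{k+1} = r_{k-1} − q_k·r_k inherits s_{k+1} = s_{k-1} − q_k·s_k, t_{k+1} = t_{k-1} − q_k·t_k, so r_k = a·s_k + b·t_k at every step:
  q = 7: r = 60, s = 1 − 7·0 = 1, t = 0 − 7·1 = -7  (check: 753·1 + 99·(-7) = 60)
  q = 1: r = 39, s = 0 − 1·1 = -1, t = 1 − 1·(-7) = 8  (check: 753·(-1) + 99·8 = 39)
  q = 1: r = 21, s = 1 − 1·(-1) = 2, t = -7 − 1·8 = -15  (check: 753·2 + 99·(-15) = 21)
  q = 1: r = 18, s = -1 − 1·2 = -3, t = 8 − 1·(-15) = 23  (check: 753·(-3) + 99·23 = 18)
  q = 1: r = 3, s = 2 − 1·(-3) = 5, t = -15 − 1·23 = -38  (check: 753·5 + 99·(-38) = 3)
The row with r = 3 (the gcd) gives the Bezout coefficients s = 5, t = -38.
Result: 753 · (5) + 99 · (-38) = 3.

gcd(753, 99) = 3; s = 5, t = -38 (check: 753·5 + 99·(-38) = 3).


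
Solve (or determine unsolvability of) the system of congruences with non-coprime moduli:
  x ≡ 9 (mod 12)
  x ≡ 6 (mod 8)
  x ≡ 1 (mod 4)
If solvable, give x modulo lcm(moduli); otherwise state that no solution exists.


Moduli 12, 8, 4 are not pairwise coprime, so CRT works modulo lcm(m_i) when all pairwise compatibility conditions hold.
Pairwise compatibility: gcd(m_i, m_j) must divide a_i - a_j for every pair.
Merge one congruence at a time:
  Start: x ≡ 9 (mod 12).
  Combine with x ≡ 6 (mod 8): gcd(12, 8) = 4, and 6 - 9 = -3 is NOT divisible by 4.
    ⇒ system is inconsistent (no integer solution).

No solution (the system is inconsistent).


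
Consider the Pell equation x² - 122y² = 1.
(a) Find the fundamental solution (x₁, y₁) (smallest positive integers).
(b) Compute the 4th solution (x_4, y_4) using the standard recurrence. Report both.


Step 1: Find the fundamental solution (x₁, y₁) of x² - 122y² = 1.
  Expand √122 as a continued fraction. a₀ = ⌊√122⌋ = 11; iterate m_{k+1} = d_k·a_k − m_k, d_{k+1} = (122 − m_{k+1}²)/d_k, a_{k+1} = ⌊(a₀ + m_{k+1})/d_{k+1}⌋ (starting m₀ = 0, d₀ = 1), with convergents p_k = a_k·p_{k-1} + p_{k-2}, q_k = a_k·q_{k-1} + q_{k-2} (p₋₁ = 1, q₋₁ = 0):
  k = 0: a₀ = 11; p₀/q₀ = 11/1; p₀² − 122·q₀² = 121 − 122 = -1.
  k = 1: m = 11, d = 1, a = ⌊(11 + 11)/1⌋ = 22; p/q = (22·11 + 1)/(22·1 + 0) = 243/22; p² − 122·q² = 59049 − 59048 = 1.
  The first convergent with p² − 122·q² = 1 gives the fundamental solution (x₁, y₁) = (243, 22).
Step 2: Apply the recurrence (x_{n+1}, y_{n+1}) = (x₁x_n + 122y₁y_n, x₁y_n + y₁x_n) repeatedly.
  From (x_1, y_1) = (243, 22): x_2 = 243·243 + 122·22·22 = 118097; y_2 = 243·22 + 22·243 = 10692.
  From (x_2, y_2) = (118097, 10692): x_3 = 243·118097 + 122·22·10692 = 57394899; y_3 = 243·10692 + 22·118097 = 5196290.
  From (x_3, y_3) = (57394899, 5196290): x_4 = 243·57394899 + 122·22·5196290 = 27893802817; y_4 = 243·5196290 + 22·57394899 = 2525386248.
Step 3: Verify x_4² - 122·y_4² = 778064235593677135489 - 778064235593677135488 = 1 (should be 1). ✓

(x_1, y_1) = (243, 22); (x_4, y_4) = (27893802817, 2525386248).


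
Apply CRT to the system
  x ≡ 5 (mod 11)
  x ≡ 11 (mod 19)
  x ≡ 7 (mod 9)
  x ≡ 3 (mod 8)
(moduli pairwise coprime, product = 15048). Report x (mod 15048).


Product of moduli M = 11 · 19 · 9 · 8 = 15048.
Merge one congruence at a time:
  Start: x ≡ 5 (mod 11).
  Combine with x ≡ 11 (mod 19); new modulus lcm = 209.
    Write x = 5 + 11·t and substitute into x ≡ 11 (mod 19): 11·t ≡ 11 − 5 = 6 (mod 19).
    The inverse of 11 mod 19 is 7 (since 11·7 = 77 = 4·19 + 1), so t ≡ 7·6 = 42 ≡ 4 (mod 19).
    Then x = 5 + 11·4 = 49, valid modulo lcm(11, 19) = 209: x ≡ 49 (mod 209).
  Combine with x ≡ 7 (mod 9); new modulus lcm = 1881.
    Write x = 49 + 209·t and substitute into x ≡ 7 (mod 9): 209·t ≡ 7 − 49 = -42 (mod 9).
    Reduce coefficients mod 9: 2·t ≡ 3 (mod 9).
    The inverse of 2 mod 9 is 5 (since 2·5 = 10 = 1·9 + 1), so t ≡ 5·3 = 15 ≡ 6 (mod 9).
    Then x = 49 + 209·6 = 1303, valid modulo lcm(209, 9) = 1881: x ≡ 1303 (mod 1881).
  Combine with x ≡ 3 (mod 8); new modulus lcm = 15048.
    Write x = 1303 + 1881·t and substitute into x ≡ 3 (mod 8): 1881·t ≡ 3 − 1303 = -1300 (mod 8).
    Reduce coefficients mod 8: 1·t ≡ 4 (mod 8).
    So t ≡ 4 (mod 8).
    Then x = 1303 + 1881·4 = 8827, valid modulo lcm(1881, 8) = 15048: x ≡ 8827 (mod 15048).
Verify against each original: 8827 mod 11 = 5, 8827 mod 19 = 11, 8827 mod 9 = 7, 8827 mod 8 = 3.

x ≡ 8827 (mod 15048).


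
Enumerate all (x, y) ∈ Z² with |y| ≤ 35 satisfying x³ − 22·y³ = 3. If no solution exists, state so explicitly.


The equation is x³ - 22y³ = 3. For fixed y, x³ = 22·y³ + 3, so a solution requires the RHS to be a perfect cube.
Strategy: iterate y from -35 to 35, compute RHS = 22·y³ + 3, and check whether it is a (positive or negative) perfect cube.
Check small values of y:
  y = 0: RHS = 3 is not a perfect cube.
  y = 1: RHS = 25 is not a perfect cube.
  y = -1: RHS = -19 is not a perfect cube.
  y = 2: RHS = 179 is not a perfect cube.
  y = -2: RHS = -173 is not a perfect cube.
  y = 3: RHS = 597 is not a perfect cube.
  y = -3: RHS = -591 is not a perfect cube.
Continuing the search up to |y| = 35 finds no solutions either.
No (x, y) in the scanned range satisfies the equation.

No integer solutions with |y| ≤ 35.


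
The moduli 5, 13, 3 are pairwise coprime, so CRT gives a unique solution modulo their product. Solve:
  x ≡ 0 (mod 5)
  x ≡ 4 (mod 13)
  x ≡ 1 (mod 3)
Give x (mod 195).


Moduli 5, 13, 3 are pairwise coprime; by CRT there is a unique solution modulo M = 5 · 13 · 3 = 195.
Solve pairwise, accumulating the modulus:
  Start with x ≡ 0 (mod 5).
  Combine with x ≡ 4 (mod 13): since gcd(5, 13) = 1, we get a unique residue mod 65.
    Write x = 0 + 5·t and substitute into x ≡ 4 (mod 13): 5·t ≡ 4 − 0 = 4 (mod 13).
    The inverse of 5 mod 13 is 8 (since 5·8 = 40 = 3·13 + 1), so t ≡ 8·4 = 32 ≡ 6 (mod 13).
    Then x = 0 + 5·6 = 30, valid modulo lcm(5, 13) = 65: x ≡ 30 (mod 65).
  Combine with x ≡ 1 (mod 3): since gcd(65, 3) = 1, we get a unique residue mod 195.
    Write x = 30 + 65·t and substitute into x ≡ 1 (mod 3): 65·t ≡ 1 − 30 = -29 (mod 3).
    Reduce coefficients mod 3: 2·t ≡ 1 (mod 3).
    The inverse of 2 mod 3 is 2 (since 2·2 = 4 = 1·3 + 1), so t ≡ 2·1 = 2 ≡ 2 (mod 3).
    Then x = 30 + 65·2 = 160, valid modulo lcm(65, 3) = 195: x ≡ 160 (mod 195).
Verify: 160 mod 5 = 0 ✓, 160 mod 13 = 4 ✓, 160 mod 3 = 1 ✓.

x ≡ 160 (mod 195).


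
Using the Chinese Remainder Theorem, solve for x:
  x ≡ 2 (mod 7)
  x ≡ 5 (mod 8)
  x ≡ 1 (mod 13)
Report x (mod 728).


Moduli 7, 8, 13 are pairwise coprime; by CRT there is a unique solution modulo M = 7 · 8 · 13 = 728.
Solve pairwise, accumulating the modulus:
  Start with x ≡ 2 (mod 7).
  Combine with x ≡ 5 (mod 8): since gcd(7, 8) = 1, we get a unique residue mod 56.
    Write x = 2 + 7·t and substitute into x ≡ 5 (mod 8): 7·t ≡ 5 − 2 = 3 (mod 8).
    The inverse of 7 mod 8 is 7 (since 7·7 = 49 = 6·8 + 1), so t ≡ 7·3 = 21 ≡ 5 (mod 8).
    Then x = 2 + 7·5 = 37, valid modulo lcm(7, 8) = 56: x ≡ 37 (mod 56).
  Combine with x ≡ 1 (mod 13): since gcd(56, 13) = 1, we get a unique residue mod 728.
    Write x = 37 + 56·t and substitute into x ≡ 1 (mod 13): 56·t ≡ 1 − 37 = -36 (mod 13).
    Reduce coefficients mod 13: 4·t ≡ 3 (mod 13).
    The inverse of 4 mod 13 is 10 (since 4·10 = 40 = 3·13 + 1), so t ≡ 10·3 = 30 ≡ 4 (mod 13).
    Then x = 37 + 56·4 = 261, valid modulo lcm(56, 13) = 728: x ≡ 261 (mod 728).
Verify: 261 mod 7 = 2 ✓, 261 mod 8 = 5 ✓, 261 mod 13 = 1 ✓.

x ≡ 261 (mod 728).


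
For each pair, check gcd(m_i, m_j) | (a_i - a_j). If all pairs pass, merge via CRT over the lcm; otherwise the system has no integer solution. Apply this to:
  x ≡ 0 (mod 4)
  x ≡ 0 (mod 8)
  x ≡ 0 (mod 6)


Moduli 4, 8, 6 are not pairwise coprime, so CRT works modulo lcm(m_i) when all pairwise compatibility conditions hold.
Pairwise compatibility: gcd(m_i, m_j) must divide a_i - a_j for every pair.
Merge one congruence at a time:
  Start: x ≡ 0 (mod 4).
  Combine with x ≡ 0 (mod 8): gcd(4, 8) = 4; 0 - 0 = 0, which IS divisible by 4, so compatible.
    Write x = 0 + 4·t and substitute into x ≡ 0 (mod 8): 4·t ≡ 0 − 0 = 0 (mod 8).
    Divide the congruence (and modulus) by g = 4: 1·t ≡ 0 (mod 2).
    So t ≡ 0 (mod 2).
    Then x = 0 + 4·0 = 0, valid modulo lcm(4, 8) = 8: x ≡ 0 (mod 8).
  Combine with x ≡ 0 (mod 6): gcd(8, 6) = 2; 0 - 0 = 0, which IS divisible by 2, so compatible.
    Write x = 0 + 8·t and substitute into x ≡ 0 (mod 6): 8·t ≡ 0 − 0 = 0 (mod 6).
    Divide the congruence (and modulus) by g = 2: 4·t ≡ 0 (mod 3).
    Reduce coefficients mod 3: 1·t ≡ 0 (mod 3).
    So t ≡ 0 (mod 3).
    Then x = 0 + 8·0 = 0, valid modulo lcm(8, 6) = 24: x ≡ 0 (mod 24).
Verify: 0 mod 4 = 0, 0 mod 8 = 0, 0 mod 6 = 0.

x ≡ 0 (mod 24).


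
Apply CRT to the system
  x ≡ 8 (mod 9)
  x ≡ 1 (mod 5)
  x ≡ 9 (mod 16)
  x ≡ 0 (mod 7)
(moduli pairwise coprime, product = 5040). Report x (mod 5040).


Product of moduli M = 9 · 5 · 16 · 7 = 5040.
Merge one congruence at a time:
  Start: x ≡ 8 (mod 9).
  Combine with x ≡ 1 (mod 5); new modulus lcm = 45.
    Write x = 8 + 9·t and substitute into x ≡ 1 (mod 5): 9·t ≡ 1 − 8 = -7 (mod 5).
    Reduce coefficients mod 5: 4·t ≡ 3 (mod 5).
    The inverse of 4 mod 5 is 4 (since 4·4 = 16 = 3·5 + 1), so t ≡ 4·3 = 12 ≡ 2 (mod 5).
    Then x = 8 + 9·2 = 26, valid modulo lcm(9, 5) = 45: x ≡ 26 (mod 45).
  Combine with x ≡ 9 (mod 16); new modulus lcm = 720.
    Write x = 26 + 45·t and substitute into x ≡ 9 (mod 16): 45·t ≡ 9 − 26 = -17 (mod 16).
    Reduce coefficients mod 16: 13·t ≡ 15 (mod 16).
    The inverse of 13 mod 16 is 5 (since 13·5 = 65 = 4·16 + 1), so t ≡ 5·15 = 75 ≡ 11 (mod 16).
    Then x = 26 + 45·11 = 521, valid modulo lcm(45, 16) = 720: x ≡ 521 (mod 720).
  Combine with x ≡ 0 (mod 7); new modulus lcm = 5040.
    Write x = 521 + 720·t and substitute into x ≡ 0 (mod 7): 720·t ≡ 0 − 521 = -521 (mod 7).
    Reduce coefficients mod 7: 6·t ≡ 4 (mod 7).
    The inverse of 6 mod 7 is 6 (since 6·6 = 36 = 5·7 + 1), so t ≡ 6·4 = 24 ≡ 3 (mod 7).
    Then x = 521 + 720·3 = 2681, valid modulo lcm(720, 7) = 5040: x ≡ 2681 (mod 5040).
Verify against each original: 2681 mod 9 = 8, 2681 mod 5 = 1, 2681 mod 16 = 9, 2681 mod 7 = 0.

x ≡ 2681 (mod 5040).


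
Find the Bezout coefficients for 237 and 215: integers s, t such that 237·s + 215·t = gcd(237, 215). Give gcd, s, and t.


Euclidean algorithm on (237, 215) — divide until remainder is 0:
  237 = 1 · 215 + 22
  215 = 9 · 22 + 17
  22 = 1 · 17 + 5
  17 = 3 · 5 + 2
  5 = 2 · 2 + 1
  2 = 2 · 1 + 0
gcd(237, 215) = 1.
Track Bezout coefficients alongside the remainders: start with r₀ = 237 = a·1 + b·0 (s = 1, t = 0) and r₁ = 215 = a·0 + b·1 (s = 0, t = 1); each new remainder r_{k+1} = r_{k-1} − q_k·r_k inherits s_{k+1} = s_{k-1} − q_k·s_k, t_{k+1} = t_{k-1} − q_k·t_k, so r_k = a·s_k + b·t_k at every step:
  q = 1: r = 22, s = 1 − 1·0 = 1, t = 0 − 1·1 = -1  (check: 237·1 + 215·(-1) = 22)
  q = 9: r = 17, s = 0 − 9·1 = -9, t = 1 − 9·(-1) = 10  (check: 237·(-9) + 215·10 = 17)
  q = 1: r = 5, s = 1 − 1·(-9) = 10, t = -1 − 1·10 = -11  (check: 237·10 + 215·(-11) = 5)
  q = 3: r = 2, s = -9 − 3·10 = -39, t = 10 − 3·(-11) = 43  (check: 237·(-39) + 215·43 = 2)
  q = 2: r = 1, s = 10 − 2·(-39) = 88, t = -11 − 2·43 = -97  (check: 237·88 + 215·(-97) = 1)
The row with r = 1 (the gcd) gives the Bezout coefficients s = 88, t = -97.
Result: 237 · (88) + 215 · (-97) = 1.

gcd(237, 215) = 1; s = 88, t = -97 (check: 237·88 + 215·(-97) = 1).


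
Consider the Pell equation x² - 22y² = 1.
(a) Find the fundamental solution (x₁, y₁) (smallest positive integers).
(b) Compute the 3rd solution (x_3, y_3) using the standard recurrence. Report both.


Step 1: Find the fundamental solution (x₁, y₁) of x² - 22y² = 1.
  Expand √22 as a continued fraction. a₀ = ⌊√22⌋ = 4; iterate m_{k+1} = d_k·a_k − m_k, d_{k+1} = (22 − m_{k+1}²)/d_k, a_{k+1} = ⌊(a₀ + m_{k+1})/d_{k+1}⌋ (starting m₀ = 0, d₀ = 1), with convergents p_k = a_k·p_{k-1} + p_{k-2}, q_k = a_k·q_{k-1} + q_{k-2} (p₋₁ = 1, q₋₁ = 0):
  k = 0: a₀ = 4; p₀/q₀ = 4/1; p₀² − 22·q₀² = 16 − 22 = -6.
  k = 1: m = 4, d = 6, a = ⌊(4 + 4)/6⌋ = 1; p/q = (1·4 + 1)/(1·1 + 0) = 5/1; p² − 22·q² = 25 − 22 = 3.
  k = 2: m = 2, d = 3, a = ⌊(4 + 2)/3⌋ = 2; p/q = (2·5 + 4)/(2·1 + 1) = 14/3; p² − 22·q² = 196 − 198 = -2.
  k = 3: m = 4, d = 2, a = ⌊(4 + 4)/2⌋ = 4; p/q = (4·14 + 5)/(4·3 + 1) = 61/13; p² − 22·q² = 3721 − 3718 = 3.
  k = 4: m = 4, d = 3, a = ⌊(4 + 4)/3⌋ = 2; p/q = (2·61 + 14)/(2·13 + 3) = 136/29; p² − 22·q² = 18496 − 18502 = -6.
  k = 5: m = 2, d = 6, a = ⌊(4 + 2)/6⌋ = 1; p/q = (1·136 + 61)/(1·29 + 13) = 197/42; p² − 22·q² = 38809 − 38808 = 1.
  The first convergent with p² − 22·q² = 1 gives the fundamental solution (x₁, y₁) = (197, 42).
Step 2: Apply the recurrence (x_{n+1}, y_{n+1}) = (x₁x_n + 22y₁y_n, x₁y_n + y₁x_n) repeatedly.
  From (x_1, y_1) = (197, 42): x_2 = 197·197 + 22·42·42 = 77617; y_2 = 197·42 + 42·197 = 16548.
  From (x_2, y_2) = (77617, 16548): x_3 = 197·77617 + 22·42·16548 = 30580901; y_3 = 197·16548 + 42·77617 = 6519870.
Step 3: Verify x_3² - 22·y_3² = 935191505971801 - 935191505971800 = 1 (should be 1). ✓

(x_1, y_1) = (197, 42); (x_3, y_3) = (30580901, 6519870).
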